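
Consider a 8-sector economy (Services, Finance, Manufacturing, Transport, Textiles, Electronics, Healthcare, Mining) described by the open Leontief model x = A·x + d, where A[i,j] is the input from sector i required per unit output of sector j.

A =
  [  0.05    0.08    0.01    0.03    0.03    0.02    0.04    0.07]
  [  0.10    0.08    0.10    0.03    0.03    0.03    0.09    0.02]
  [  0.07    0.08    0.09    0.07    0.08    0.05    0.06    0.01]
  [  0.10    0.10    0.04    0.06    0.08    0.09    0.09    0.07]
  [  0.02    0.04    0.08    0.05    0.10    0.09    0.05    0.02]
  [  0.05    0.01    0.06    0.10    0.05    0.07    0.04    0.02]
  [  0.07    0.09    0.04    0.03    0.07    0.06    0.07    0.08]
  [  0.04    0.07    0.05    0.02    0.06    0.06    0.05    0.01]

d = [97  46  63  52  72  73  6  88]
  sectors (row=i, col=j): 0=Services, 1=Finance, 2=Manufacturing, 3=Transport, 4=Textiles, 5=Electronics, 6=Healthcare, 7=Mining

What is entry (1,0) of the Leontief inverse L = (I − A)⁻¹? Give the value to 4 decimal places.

Form M = I − A:
  [  0.95   -0.08   -0.01   -0.03   -0.03   -0.02   -0.04   -0.07]
  [ -0.10    0.92   -0.10   -0.03   -0.03   -0.03   -0.09   -0.02]
  [ -0.07   -0.08    0.91   -0.07   -0.08   -0.05   -0.06   -0.01]
  [ -0.10   -0.10   -0.04    0.94   -0.08   -0.09   -0.09   -0.07]
  [ -0.02   -0.04   -0.08   -0.05    0.90   -0.09   -0.05   -0.02]
  [ -0.05   -0.01   -0.06   -0.10   -0.05    0.93   -0.04   -0.02]
  [ -0.07   -0.09   -0.04   -0.03   -0.07   -0.06    0.93   -0.08]
  [ -0.04   -0.07   -0.05   -0.02   -0.06   -0.06   -0.05    0.99]
Leontief inverse L = M⁻¹:
  [  1.0885    0.1226    0.0455    0.0555    0.0645    0.0524    0.0777    0.0925]
  [  0.1580    1.1445    0.1524    0.0712    0.0825    0.0763    0.1450    0.0558]
  [  0.1318    0.1467    1.1488    0.1179    0.1402    0.1051    0.1200    0.0469]
  [  0.1720    0.1780    0.1072    1.1150    0.1490    0.1553    0.1603    0.1148]
  [  0.0712    0.0937    0.1335    0.0961    1.1561    0.1426    0.1010    0.0495]
  [  0.0983    0.0616    0.1030    0.1407    0.0992    1.1170    0.0865    0.0507]
  [  0.1272    0.1529    0.0956    0.0731    0.1258    0.1121    1.1265    0.1140]
  [  0.0820    0.1140    0.0920    0.0538    0.1010    0.0980    0.0909    1.0343]
Total output x = L · d:
  x_0 = 1.0885·97 + 0.1226·46 + 0.0455·63 + 0.0555·52 + 0.0645·72 + 0.0524·73 + 0.0777·6 + 0.0925·88 = 134.0432
  x_1 = 0.1580·97 + 1.1445·46 + 0.1524·63 + 0.0712·52 + 0.0825·72 + 0.0763·73 + 0.1450·6 + 0.0558·88 = 98.5740
  x_2 = 0.1318·97 + 0.1467·46 + 1.1488·63 + 0.1179·52 + 0.1402·72 + 0.1051·73 + 0.1200·6 + 0.0469·88 = 120.6395
  x_3 = 0.1720·97 + 0.1780·46 + 0.1072·63 + 1.1150·52 + 0.1490·72 + 0.1553·73 + 0.1603·6 + 0.1148·88 = 122.7295
  x_4 = 0.0712·97 + 0.0937·46 + 0.1335·63 + 0.0961·52 + 1.1561·72 + 0.1426·73 + 0.1010·6 + 0.0495·88 = 123.2370
  x_5 = 0.0983·97 + 0.0616·46 + 0.1030·63 + 0.1407·52 + 0.0992·72 + 1.1170·73 + 0.0865·6 + 0.0507·88 = 119.8339
  x_6 = 0.1272·97 + 0.1529·46 + 0.0956·63 + 0.0731·52 + 0.1258·72 + 0.1121·73 + 1.1265·6 + 0.1140·88 = 63.2264
  x_7 = 0.0820·97 + 0.1140·46 + 0.0920·63 + 0.0538·52 + 0.1010·72 + 0.0980·73 + 0.0909·6 + 1.0343·88 = 127.7718

L[1,0] = 0.1580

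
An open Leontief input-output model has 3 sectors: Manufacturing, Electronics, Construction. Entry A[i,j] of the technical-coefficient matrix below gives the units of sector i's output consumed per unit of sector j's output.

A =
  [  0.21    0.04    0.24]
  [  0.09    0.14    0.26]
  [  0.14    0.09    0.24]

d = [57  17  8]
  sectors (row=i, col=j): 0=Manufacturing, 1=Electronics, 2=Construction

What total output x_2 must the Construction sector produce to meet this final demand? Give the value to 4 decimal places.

Form M = I − A:
  [  0.79   -0.04   -0.24]
  [ -0.09    0.86   -0.26]
  [ -0.14   -0.09    0.76]
Leontief inverse L = M⁻¹:
  [  1.3616    0.1124    0.4684]
  [  0.2264    1.2247    0.4905]
  [  0.2776    0.1657    1.4602]
Total output x = L · d:
  x_0 = 1.3616·57 + 0.1124·17 + 0.4684·8 = 83.2706
  x_1 = 0.2264·57 + 1.2247·17 + 0.4905·8 = 37.6496
  x_2 = 0.2776·57 + 0.1657·17 + 1.4602·8 = 30.3241

30.3241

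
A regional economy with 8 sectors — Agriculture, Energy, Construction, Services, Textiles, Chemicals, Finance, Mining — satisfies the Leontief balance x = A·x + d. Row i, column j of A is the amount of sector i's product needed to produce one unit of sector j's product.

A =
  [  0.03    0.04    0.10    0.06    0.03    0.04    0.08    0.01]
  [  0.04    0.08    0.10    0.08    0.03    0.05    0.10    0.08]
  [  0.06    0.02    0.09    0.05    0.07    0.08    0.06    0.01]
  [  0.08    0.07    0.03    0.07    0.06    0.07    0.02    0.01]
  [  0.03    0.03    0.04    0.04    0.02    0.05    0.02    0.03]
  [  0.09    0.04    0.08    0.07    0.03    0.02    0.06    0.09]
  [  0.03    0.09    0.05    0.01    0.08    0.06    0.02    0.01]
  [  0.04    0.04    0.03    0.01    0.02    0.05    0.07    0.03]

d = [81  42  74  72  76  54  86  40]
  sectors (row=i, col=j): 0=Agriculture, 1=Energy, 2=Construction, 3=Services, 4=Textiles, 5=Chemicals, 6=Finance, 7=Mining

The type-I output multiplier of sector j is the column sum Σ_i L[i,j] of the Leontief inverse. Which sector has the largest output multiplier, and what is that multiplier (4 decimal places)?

Construction (1.8844)

Form M = I − A:
  [  0.97   -0.04   -0.10   -0.06   -0.03   -0.04   -0.08   -0.01]
  [ -0.04    0.92   -0.10   -0.08   -0.03   -0.05   -0.10   -0.08]
  [ -0.06   -0.02    0.91   -0.05   -0.07   -0.08   -0.06   -0.01]
  [ -0.08   -0.07   -0.03    0.93   -0.06   -0.07   -0.02   -0.01]
  [ -0.03   -0.03   -0.04   -0.04    0.98   -0.05   -0.02   -0.03]
  [ -0.09   -0.04   -0.08   -0.07   -0.03    0.98   -0.06   -0.09]
  [ -0.03   -0.09   -0.05   -0.01   -0.08   -0.06    0.98   -0.01]
  [ -0.04   -0.04   -0.03   -0.01   -0.02   -0.05   -0.07    0.97]
Leontief inverse L = M⁻¹:
  [  1.0645    0.0743    0.1450    0.0930    0.0631    0.0774    0.1134    0.0299]
  [  0.0880    1.1302    0.1622    0.1253    0.0742    0.1021    0.1506    0.1104]
  [  0.0986    0.0552    1.1402    0.0872    0.1037    0.1191    0.0971    0.0335]
  [  0.1165    0.1059    0.0786    1.1089    0.0891    0.1057    0.0586    0.0353]
  [  0.0538    0.0520    0.0697    0.0629    1.0393    0.0731    0.0442    0.0456]
  [  0.1289    0.0800    0.1323    0.1075    0.0657    1.0636    0.1035    0.1122]
  [  0.0598    0.1198    0.0927    0.0422    0.1042    0.0908    1.0542    0.0344]
  [  0.0638    0.0663    0.0637    0.0330    0.0421    0.0751    0.0968    1.0473]
Total output x = L · d:
  x_0 = 1.0645·81 + 0.0743·42 + 0.1450·74 + 0.0930·72 + 0.0631·76 + 0.0774·54 + 0.1134·86 + 0.0299·40 = 126.6971
  x_1 = 0.0880·81 + 1.1302·42 + 0.1622·74 + 0.1253·72 + 0.0742·76 + 0.1021·54 + 0.1506·86 + 0.1104·40 = 104.1398
  x_2 = 0.0986·81 + 0.0552·42 + 1.1402·74 + 0.0872·72 + 0.1037·76 + 0.1191·54 + 0.0971·86 + 0.0335·40 = 124.9655
  x_3 = 0.1165·81 + 0.1059·42 + 0.0786·74 + 1.1089·72 + 0.0891·76 + 0.1057·54 + 0.0586·86 + 0.0353·40 = 118.4731
  x_4 = 0.0538·81 + 0.0520·42 + 0.0697·74 + 0.0629·72 + 1.0393·76 + 0.0731·54 + 0.0442·86 + 0.0456·40 = 104.7842
  x_5 = 0.1289·81 + 0.0800·42 + 0.1323·74 + 0.1075·72 + 0.0657·76 + 1.0636·54 + 0.1035·86 + 0.1122·40 = 107.1502
  x_6 = 0.0598·81 + 0.1198·42 + 0.0927·74 + 0.0422·72 + 0.1042·76 + 0.0908·54 + 1.0542·86 + 0.0344·40 = 124.6362
  x_7 = 0.0638·81 + 0.0663·42 + 0.0637·74 + 0.0330·72 + 0.0421·76 + 0.0751·54 + 0.0968·86 + 1.0473·40 = 72.5205
Output multipliers (column sums of L):
  Agriculture: 1.6740
  Energy: 1.6839
  Construction: 1.8844
  Services: 1.6600
  Textiles: 1.5815
  Chemicals: 1.7068
  Finance: 1.7184
  Mining: 1.4486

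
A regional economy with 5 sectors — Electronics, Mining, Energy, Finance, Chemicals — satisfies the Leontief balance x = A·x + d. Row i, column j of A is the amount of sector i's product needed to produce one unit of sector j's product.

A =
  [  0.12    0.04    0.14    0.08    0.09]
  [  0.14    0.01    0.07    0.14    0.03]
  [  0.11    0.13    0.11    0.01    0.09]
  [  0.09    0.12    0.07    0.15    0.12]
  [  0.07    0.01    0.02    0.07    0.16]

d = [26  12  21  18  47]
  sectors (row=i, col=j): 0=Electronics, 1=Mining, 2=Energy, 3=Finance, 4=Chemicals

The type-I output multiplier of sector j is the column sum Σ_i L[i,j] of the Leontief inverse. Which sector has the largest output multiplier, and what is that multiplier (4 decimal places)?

Form M = I − A:
  [  0.88   -0.04   -0.14   -0.08   -0.09]
  [ -0.14    0.99   -0.07   -0.14   -0.03]
  [ -0.11   -0.13    0.89   -0.01   -0.09]
  [ -0.09   -0.12   -0.07    0.85   -0.12]
  [ -0.07   -0.01   -0.02   -0.07    0.84]
Leontief inverse L = M⁻¹:
  [  1.2073    0.0963    0.2130    0.1465    0.1766]
  [  0.2154    1.0626    0.1360    0.2055    0.1050]
  [  0.1954    0.1732    1.1775    0.0743    0.1639]
  [  0.1918    0.1801    0.1471    1.2441    0.2205]
  [  0.1238    0.0398    0.0597    0.1201    1.2287]
Total output x = L · d:
  x_0 = 1.2073·26 + 0.0963·12 + 0.2130·21 + 0.1465·18 + 0.1766·47 = 47.9545
  x_1 = 0.2154·26 + 1.0626·12 + 0.1360·21 + 0.2055·18 + 0.1050·47 = 29.8417
  x_2 = 0.1954·26 + 0.1732·12 + 1.1775·21 + 0.0743·18 + 0.1639·47 = 40.9234
  x_3 = 0.1918·26 + 0.1801·12 + 0.1471·21 + 1.2441·18 + 0.2205·47 = 42.9940
  x_4 = 0.1238·26 + 0.0398·12 + 0.0597·21 + 0.1201·18 + 1.2287·47 = 64.8610
Output multipliers (column sums of L):
  Electronics: 1.9338
  Mining: 1.5520
  Energy: 1.7333
  Finance: 1.7905
  Chemicals: 1.8946

Electronics (1.9338)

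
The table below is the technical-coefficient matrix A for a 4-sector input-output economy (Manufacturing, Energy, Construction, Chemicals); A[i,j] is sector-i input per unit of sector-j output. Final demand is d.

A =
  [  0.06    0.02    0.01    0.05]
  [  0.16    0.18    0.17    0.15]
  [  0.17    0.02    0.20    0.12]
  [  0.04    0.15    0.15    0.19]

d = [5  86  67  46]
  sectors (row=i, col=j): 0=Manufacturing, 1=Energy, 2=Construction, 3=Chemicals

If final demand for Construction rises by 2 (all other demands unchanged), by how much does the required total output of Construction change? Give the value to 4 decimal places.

2.6248

Form M = I − A:
  [  0.94   -0.02   -0.01   -0.05]
  [ -0.16    0.82   -0.17   -0.15]
  [ -0.17   -0.02    0.80   -0.12]
  [ -0.04   -0.15   -0.15    0.81]
Leontief inverse L = M⁻¹:
  [  1.0811    0.0419    0.0374    0.0800]
  [  0.2935    1.2910    0.3355    0.3069]
  [  0.2605    0.0796    1.3124    0.2252]
  [  0.1560    0.2559    0.3070    1.3371]
Total output x = L · d:
  x_0 = 1.0811·5 + 0.0419·86 + 0.0374·67 + 0.0800·46 = 15.2013
  x_1 = 0.2935·5 + 1.2910·86 + 0.3355·67 + 0.3069·46 = 149.0922
  x_2 = 0.2605·5 + 0.0796·86 + 1.3124·67 + 0.2252·46 = 106.4367
  x_3 = 0.1560·5 + 0.2559·86 + 0.3070·67 + 1.3371·46 = 104.8610
Δx_2 = L[2,2] · Δd_2 = 1.3124 · 2 = 2.6248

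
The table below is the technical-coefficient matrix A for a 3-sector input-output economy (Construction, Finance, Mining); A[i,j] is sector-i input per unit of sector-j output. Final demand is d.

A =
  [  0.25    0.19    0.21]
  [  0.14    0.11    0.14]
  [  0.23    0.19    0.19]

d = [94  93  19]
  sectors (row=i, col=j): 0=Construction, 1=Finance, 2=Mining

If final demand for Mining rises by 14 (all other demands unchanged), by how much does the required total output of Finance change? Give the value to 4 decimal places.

Form M = I − A:
  [  0.75   -0.19   -0.21]
  [ -0.14    0.89   -0.14]
  [ -0.23   -0.19    0.81]
Leontief inverse L = M⁻¹:
  [  1.5620    0.4360    0.4803]
  [  0.3276    1.2581    0.3024]
  [  0.5204    0.4189    1.4419]
Total output x = L · d:
  x_0 = 1.5620·94 + 0.4360·93 + 0.4803·19 = 196.5050
  x_1 = 0.3276·94 + 1.2581·93 + 0.3024·19 = 153.5376
  x_2 = 0.5204·94 + 0.4189·93 + 1.4419·19 = 115.2695
Δx_1 = L[1,2] · Δd_2 = 0.3024 · 14 = 4.2332

4.2332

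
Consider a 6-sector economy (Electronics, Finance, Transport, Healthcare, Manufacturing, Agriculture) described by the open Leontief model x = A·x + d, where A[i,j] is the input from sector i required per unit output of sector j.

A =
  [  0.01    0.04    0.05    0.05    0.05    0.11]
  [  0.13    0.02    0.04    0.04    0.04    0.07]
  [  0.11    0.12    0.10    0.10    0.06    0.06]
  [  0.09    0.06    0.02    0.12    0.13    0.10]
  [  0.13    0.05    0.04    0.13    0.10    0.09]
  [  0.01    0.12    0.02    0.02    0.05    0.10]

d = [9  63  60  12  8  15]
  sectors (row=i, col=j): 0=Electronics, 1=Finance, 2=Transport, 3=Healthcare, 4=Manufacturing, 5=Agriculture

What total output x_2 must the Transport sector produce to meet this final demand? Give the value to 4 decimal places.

86.8849

Form M = I − A:
  [  0.99   -0.04   -0.05   -0.05   -0.05   -0.11]
  [ -0.13    0.98   -0.04   -0.04   -0.04   -0.07]
  [ -0.11   -0.12    0.90   -0.10   -0.06   -0.06]
  [ -0.09   -0.06   -0.02    0.88   -0.13   -0.10]
  [ -0.13   -0.05   -0.04   -0.13    0.90   -0.09]
  [ -0.01   -0.12   -0.02   -0.02   -0.05    0.90]
Leontief inverse L = M⁻¹:
  [  1.0498    0.0808    0.0713    0.0880    0.0882    0.1579]
  [  0.1650    1.0590    0.0642    0.0793    0.0788    0.1235]
  [  0.1845    0.1820    1.1421    0.1706    0.1271    0.1445]
  [  0.1578    0.1186    0.0535    1.1905    0.1998    0.1843]
  [  0.1970    0.1112    0.0764    0.2020    1.1711    0.1774]
  [  0.0522    0.1550    0.0402    0.0530    0.0838    1.1465]
Total output x = L · d:
  x_0 = 1.0498·9 + 0.0808·63 + 0.0713·60 + 0.0880·12 + 0.0882·8 + 0.1579·15 = 22.9480
  x_1 = 0.1650·9 + 1.0590·63 + 0.0642·60 + 0.0793·12 + 0.0788·8 + 0.1235·15 = 75.4915
  x_2 = 0.1845·9 + 0.1820·63 + 1.1421·60 + 0.1706·12 + 0.1271·8 + 0.1445·15 = 86.8849
  x_3 = 0.1578·9 + 0.1186·63 + 0.0535·60 + 1.1905·12 + 0.1998·8 + 0.1843·15 = 30.7537
  x_4 = 0.1970·9 + 0.1112·63 + 0.0764·60 + 0.2020·12 + 1.1711·8 + 0.1774·15 = 27.8160
  x_5 = 0.0522·9 + 0.1550·63 + 0.0402·60 + 0.0530·12 + 0.0838·8 + 1.1465·15 = 31.1467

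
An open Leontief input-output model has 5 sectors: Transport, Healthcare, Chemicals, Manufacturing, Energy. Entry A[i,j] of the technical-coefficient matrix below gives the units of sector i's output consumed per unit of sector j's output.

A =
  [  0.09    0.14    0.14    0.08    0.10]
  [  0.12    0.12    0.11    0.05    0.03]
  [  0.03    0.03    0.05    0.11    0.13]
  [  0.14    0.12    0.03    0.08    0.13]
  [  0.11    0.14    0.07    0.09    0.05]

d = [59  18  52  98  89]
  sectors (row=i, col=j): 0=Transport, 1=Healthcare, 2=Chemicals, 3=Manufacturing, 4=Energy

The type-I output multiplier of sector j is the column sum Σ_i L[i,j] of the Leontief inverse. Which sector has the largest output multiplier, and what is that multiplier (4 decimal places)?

Form M = I − A:
  [  0.91   -0.14   -0.14   -0.08   -0.10]
  [ -0.12    0.88   -0.11   -0.05   -0.03]
  [ -0.03   -0.03    0.95   -0.11   -0.13]
  [ -0.14   -0.12   -0.03    0.92   -0.13]
  [ -0.11   -0.14   -0.07   -0.09    0.95]
Leontief inverse L = M⁻¹:
  [  1.1861    0.2477    0.2222    0.1613    0.1852]
  [  0.1941    1.2045    0.1789    0.1134    0.0985]
  [  0.0977    0.1049    1.0981    0.1637    0.1863]
  [  0.2366    0.2315    0.1133    1.1538    0.2056]
  [  0.1956    0.2359    0.1437    0.1567    1.1218]
Total output x = L · d:
  x_0 = 1.1861·59 + 0.2477·18 + 0.2222·52 + 0.1613·98 + 0.1852·89 = 118.2773
  x_1 = 0.1941·59 + 1.2045·18 + 0.1789·52 + 0.1134·98 + 0.0985·89 = 62.3045
  x_2 = 0.0977·59 + 0.1049·18 + 1.0981·52 + 0.1637·98 + 0.1863·89 = 97.3784
  x_3 = 0.2366·59 + 0.2315·18 + 0.1133·52 + 1.1538·98 + 0.2056·89 = 155.3871
  x_4 = 0.1956·59 + 0.2359·18 + 0.1437·52 + 0.1567·98 + 1.1218·89 = 138.4573
Output multipliers (column sums of L):
  Transport: 1.9101
  Healthcare: 2.0245
  Chemicals: 1.7562
  Manufacturing: 1.7489
  Energy: 1.7973

Healthcare (2.0245)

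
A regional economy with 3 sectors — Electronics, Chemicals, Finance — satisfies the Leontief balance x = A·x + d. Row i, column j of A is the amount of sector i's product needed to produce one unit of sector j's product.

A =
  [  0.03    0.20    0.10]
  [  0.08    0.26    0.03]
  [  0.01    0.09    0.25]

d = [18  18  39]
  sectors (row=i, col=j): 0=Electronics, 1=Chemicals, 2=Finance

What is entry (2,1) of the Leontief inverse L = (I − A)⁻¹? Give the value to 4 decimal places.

L[2,1] = 0.1710

Form M = I − A:
  [  0.97   -0.20   -0.10]
  [ -0.08    0.74   -0.03]
  [ -0.01   -0.09    0.75]
Leontief inverse L = M⁻¹:
  [  1.0576    0.3045    0.1532]
  [  0.1155    1.3912    0.0710]
  [  0.0280    0.1710    1.3439]
Total output x = L · d:
  x_0 = 1.0576·18 + 0.3045·18 + 0.1532·39 = 30.4923
  x_1 = 0.1155·18 + 1.3912·18 + 0.0710·39 = 29.8908
  x_2 = 0.0280·18 + 0.1710·18 + 1.3439·39 = 55.9935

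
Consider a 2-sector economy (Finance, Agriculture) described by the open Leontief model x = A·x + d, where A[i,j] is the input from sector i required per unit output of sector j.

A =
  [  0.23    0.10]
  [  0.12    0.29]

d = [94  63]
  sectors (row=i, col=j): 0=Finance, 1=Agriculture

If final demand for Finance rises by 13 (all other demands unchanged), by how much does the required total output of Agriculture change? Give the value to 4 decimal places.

2.9175

Form M = I − A:
  [  0.77   -0.10]
  [ -0.12    0.71]
Leontief inverse L = M⁻¹:
  [  1.3278    0.1870]
  [  0.2244    1.4401]
Total output x = L · d:
  x_0 = 1.3278·94 + 0.1870·63 = 136.6000
  x_1 = 0.2244·94 + 1.4401·63 = 111.8197
Δx_1 = L[1,0] · Δd_0 = 0.2244 · 13 = 2.9175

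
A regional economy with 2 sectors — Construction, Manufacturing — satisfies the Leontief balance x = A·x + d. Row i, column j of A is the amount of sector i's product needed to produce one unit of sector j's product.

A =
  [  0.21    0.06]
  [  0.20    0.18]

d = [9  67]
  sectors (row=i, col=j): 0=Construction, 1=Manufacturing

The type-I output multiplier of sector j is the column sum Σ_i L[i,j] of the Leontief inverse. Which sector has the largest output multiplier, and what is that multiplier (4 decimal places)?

Construction (1.6043)

Form M = I − A:
  [  0.79   -0.06]
  [ -0.20    0.82]
Leontief inverse L = M⁻¹:
  [  1.2897    0.0944]
  [  0.3146    1.2425]
Total output x = L · d:
  x_0 = 1.2897·9 + 0.0944·67 = 17.9302
  x_1 = 0.3146·9 + 1.2425·67 = 86.0805
Output multipliers (column sums of L):
  Construction: 1.6043
  Manufacturing: 1.3369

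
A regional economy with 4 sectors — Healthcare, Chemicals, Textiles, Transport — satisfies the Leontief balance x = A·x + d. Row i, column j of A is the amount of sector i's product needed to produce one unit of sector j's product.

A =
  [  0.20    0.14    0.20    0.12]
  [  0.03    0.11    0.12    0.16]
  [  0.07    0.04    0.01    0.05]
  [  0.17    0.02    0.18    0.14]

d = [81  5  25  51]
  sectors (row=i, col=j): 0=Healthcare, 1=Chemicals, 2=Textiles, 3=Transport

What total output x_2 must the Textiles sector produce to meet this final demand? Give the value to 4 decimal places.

Form M = I − A:
  [  0.80   -0.14   -0.20   -0.12]
  [ -0.03    0.89   -0.12   -0.16]
  [ -0.07   -0.04    0.99   -0.05]
  [ -0.17   -0.02   -0.18    0.86]
Leontief inverse L = M⁻¹:
  [  1.3421    0.2322    0.3448    0.2505]
  [  0.1131    1.1562    0.2072    0.2429]
  [  0.1142    0.0675    1.0577    0.0900]
  [  0.2918    0.0869    0.2944    1.2368]
Total output x = L · d:
  x_0 = 1.3421·81 + 0.2322·5 + 0.3448·25 + 0.2505·51 = 131.2710
  x_1 = 0.1131·81 + 1.1562·5 + 0.2072·25 + 0.2429·51 = 32.5103
  x_2 = 0.1142·81 + 0.0675·5 + 1.0577·25 + 0.0900·51 = 40.6211
  x_3 = 0.2918·81 + 0.0869·5 + 0.2944·25 + 1.2368·51 = 94.5094

40.6211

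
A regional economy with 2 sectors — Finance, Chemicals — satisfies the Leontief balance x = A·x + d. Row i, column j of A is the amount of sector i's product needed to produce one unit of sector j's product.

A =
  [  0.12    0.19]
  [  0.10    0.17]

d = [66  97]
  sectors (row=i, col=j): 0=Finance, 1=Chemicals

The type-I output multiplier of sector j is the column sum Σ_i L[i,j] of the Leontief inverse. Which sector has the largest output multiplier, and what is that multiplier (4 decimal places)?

Chemicals (1.5041)

Form M = I − A:
  [  0.88   -0.19]
  [ -0.10    0.83]
Leontief inverse L = M⁻¹:
  [  1.1667    0.2671]
  [  0.1406    1.2370]
Total output x = L · d:
  x_0 = 1.1667·66 + 0.2671·97 = 102.9098
  x_1 = 0.1406·66 + 1.2370·97 = 129.2662
Output multipliers (column sums of L):
  Finance: 1.3073
  Chemicals: 1.5041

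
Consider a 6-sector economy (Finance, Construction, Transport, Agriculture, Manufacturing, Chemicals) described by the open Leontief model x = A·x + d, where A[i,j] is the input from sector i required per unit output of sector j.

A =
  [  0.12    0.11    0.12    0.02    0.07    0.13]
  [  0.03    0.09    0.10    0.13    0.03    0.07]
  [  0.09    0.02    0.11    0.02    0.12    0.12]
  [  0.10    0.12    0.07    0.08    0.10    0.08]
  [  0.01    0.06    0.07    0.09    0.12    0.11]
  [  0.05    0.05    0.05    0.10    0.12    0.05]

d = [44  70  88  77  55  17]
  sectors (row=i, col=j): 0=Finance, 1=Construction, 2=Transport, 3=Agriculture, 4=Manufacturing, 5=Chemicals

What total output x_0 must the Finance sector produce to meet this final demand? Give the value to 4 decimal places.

Form M = I − A:
  [  0.88   -0.11   -0.12   -0.02   -0.07   -0.13]
  [ -0.03    0.91   -0.10   -0.13   -0.03   -0.07]
  [ -0.09   -0.02    0.89   -0.02   -0.12   -0.12]
  [ -0.10   -0.12   -0.07    0.92   -0.10   -0.08]
  [ -0.01   -0.06   -0.07   -0.09    0.88   -0.11]
  [ -0.05   -0.05   -0.05   -0.10   -0.12    0.95]
Leontief inverse L = M⁻¹:
  [  1.1912    0.1860    0.2160    0.0991    0.1735    0.2324]
  [  0.0893    1.1550    0.1745    0.1962    0.1129    0.1490]
  [  0.1480    0.0807    1.1878    0.0840    0.2144    0.2081]
  [  0.1678    0.1999    0.1621    1.1613    0.1986    0.1790]
  [  0.0611    0.1216    0.1401    0.1603    1.2084    0.1884]
  [  0.1006    0.1112    0.1178    0.1624    0.1999    1.1263]
Total output x = L · d:
  x_0 = 1.1912·44 + 0.1860·70 + 0.2160·88 + 0.0991·77 + 0.1735·55 + 0.2324·17 = 105.5735
  x_1 = 0.0893·44 + 1.1550·70 + 0.1745·88 + 0.1962·77 + 0.1129·55 + 0.1490·17 = 123.9796
  x_2 = 0.1480·44 + 0.0807·70 + 1.1878·88 + 0.0840·77 + 0.2144·55 + 0.2081·17 = 138.4880
  x_3 = 0.1678·44 + 0.1999·70 + 0.1621·88 + 1.1613·77 + 0.1986·55 + 0.1790·17 = 139.0235
  x_4 = 0.0611·44 + 0.1216·70 + 0.1401·88 + 0.1603·77 + 1.2084·55 + 0.1884·17 = 105.5411
  x_5 = 0.1006·44 + 0.1112·70 + 0.1178·88 + 0.1624·77 + 0.1999·55 + 1.1263·17 = 65.2309

105.5735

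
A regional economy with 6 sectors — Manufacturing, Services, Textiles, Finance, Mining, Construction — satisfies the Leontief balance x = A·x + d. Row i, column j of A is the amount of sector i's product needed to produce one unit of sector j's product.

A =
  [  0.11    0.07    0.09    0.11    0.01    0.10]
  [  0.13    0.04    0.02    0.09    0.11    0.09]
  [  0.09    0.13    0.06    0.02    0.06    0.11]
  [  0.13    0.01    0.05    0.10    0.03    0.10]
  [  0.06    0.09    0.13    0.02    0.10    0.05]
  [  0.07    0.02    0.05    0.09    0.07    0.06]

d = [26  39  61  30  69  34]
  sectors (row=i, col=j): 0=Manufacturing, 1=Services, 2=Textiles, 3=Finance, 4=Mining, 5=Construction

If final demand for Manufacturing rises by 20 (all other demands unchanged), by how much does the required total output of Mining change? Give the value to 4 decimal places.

2.7656

Form M = I − A:
  [  0.89   -0.07   -0.09   -0.11   -0.01   -0.10]
  [ -0.13    0.96   -0.02   -0.09   -0.11   -0.09]
  [ -0.09   -0.13    0.94   -0.02   -0.06   -0.11]
  [ -0.13   -0.01   -0.05    0.90   -0.03   -0.10]
  [ -0.06   -0.09   -0.13   -0.02    0.90   -0.05]
  [ -0.07   -0.02   -0.05   -0.09   -0.07    0.94]
Leontief inverse L = M⁻¹:
  [  1.1997    0.1180    0.1444    0.1807    0.0573    0.1781]
  [  0.2136    1.0883    0.0825    0.1565    0.1587    0.1617]
  [  0.1731    0.1789    1.1142    0.0845    0.1150    0.1810]
  [  0.2047    0.0503    0.1005    1.1614    0.0667    0.1655]
  [  0.1383    0.1468    0.1863    0.0734    1.1548    0.1198]
  [  0.1330    0.0572    0.0953    0.1379    0.1061    1.1149]
Total output x = L · d:
  x_0 = 1.1997·26 + 0.1180·39 + 0.1444·61 + 0.1807·30 + 0.0573·69 + 0.1781·34 = 60.0276
  x_1 = 0.2136·26 + 1.0883·39 + 0.0825·61 + 0.1565·30 + 0.1587·69 + 0.1617·34 = 74.1641
  x_2 = 0.1731·26 + 0.1789·39 + 1.1142·61 + 0.0845·30 + 0.1150·69 + 0.1810·34 = 96.0720
  x_3 = 0.2047·26 + 0.0503·39 + 0.1005·61 + 1.1614·30 + 0.0667·69 + 0.1655·34 = 58.4834
  x_4 = 0.1383·26 + 0.1468·39 + 0.1863·61 + 0.0734·30 + 1.1548·69 + 0.1198·34 = 106.6433
  x_5 = 0.1330·26 + 0.0572·39 + 0.0953·61 + 0.1379·30 + 0.1061·69 + 1.1149·34 = 60.8695
Δx_4 = L[4,0] · Δd_0 = 0.1383 · 20 = 2.7656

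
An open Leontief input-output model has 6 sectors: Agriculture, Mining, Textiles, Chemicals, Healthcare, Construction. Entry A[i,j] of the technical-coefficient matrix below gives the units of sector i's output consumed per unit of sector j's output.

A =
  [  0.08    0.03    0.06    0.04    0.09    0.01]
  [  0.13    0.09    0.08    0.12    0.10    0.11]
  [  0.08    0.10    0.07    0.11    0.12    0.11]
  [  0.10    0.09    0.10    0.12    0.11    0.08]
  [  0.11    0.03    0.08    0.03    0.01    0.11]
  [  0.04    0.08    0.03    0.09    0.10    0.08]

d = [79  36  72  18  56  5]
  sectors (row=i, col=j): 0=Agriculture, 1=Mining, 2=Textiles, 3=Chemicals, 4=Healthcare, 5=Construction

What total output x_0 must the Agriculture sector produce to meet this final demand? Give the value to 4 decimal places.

Form M = I − A:
  [  0.92   -0.03   -0.06   -0.04   -0.09   -0.01]
  [ -0.13    0.91   -0.08   -0.12   -0.10   -0.11]
  [ -0.08   -0.10    0.93   -0.11   -0.12   -0.11]
  [ -0.10   -0.09   -0.10    0.88   -0.11   -0.08]
  [ -0.11   -0.03   -0.08   -0.03    0.99   -0.11]
  [ -0.04   -0.08   -0.03   -0.09   -0.10    0.92]
Leontief inverse L = M⁻¹:
  [  1.1330    0.0662    0.1014    0.0836    0.1369    0.0560]
  [  0.2370    1.1712    0.1638    0.2190    0.2048    0.2057]
  [  0.1822    0.1777    1.1496    0.2045    0.2172    0.2044]
  [  0.2049    0.1695    0.1824    1.2167    0.2108    0.1753]
  [  0.1667    0.0774    0.1244    0.0869    1.0742    0.1619]
  [  0.1140    0.1355    0.0875    0.1578    0.1682    1.1487]
Total output x = L · d:
  x_0 = 1.1330·79 + 0.0662·36 + 0.1014·72 + 0.0836·18 + 0.1369·56 + 0.0560·5 = 108.6414
  x_1 = 0.2370·79 + 1.1712·36 + 0.1638·72 + 0.2190·18 + 0.2048·56 + 0.2057·5 = 89.1223
  x_2 = 0.1822·79 + 0.1777·36 + 1.1496·72 + 0.2045·18 + 0.2172·56 + 0.2044·5 = 120.4259
  x_3 = 0.2049·79 + 0.1695·36 + 0.1824·72 + 1.2167·18 + 0.2108·56 + 0.1753·5 = 70.0003
  x_4 = 0.1667·79 + 0.0774·36 + 0.1244·72 + 0.0869·18 + 1.0742·56 + 0.1619·5 = 87.4331
  x_5 = 0.1140·79 + 0.1355·36 + 0.0875·72 + 0.1578·18 + 0.1682·56 + 1.1487·5 = 38.1865

108.6414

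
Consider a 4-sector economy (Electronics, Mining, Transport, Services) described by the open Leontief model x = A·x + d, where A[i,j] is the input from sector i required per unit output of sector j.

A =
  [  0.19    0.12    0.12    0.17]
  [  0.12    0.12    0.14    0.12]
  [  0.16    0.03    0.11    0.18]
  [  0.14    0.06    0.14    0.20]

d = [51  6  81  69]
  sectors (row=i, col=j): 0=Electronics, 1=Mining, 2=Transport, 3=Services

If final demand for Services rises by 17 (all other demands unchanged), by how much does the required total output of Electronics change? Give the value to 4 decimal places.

6.7001

Form M = I − A:
  [  0.81   -0.12   -0.12   -0.17]
  [ -0.12    0.88   -0.14   -0.12]
  [ -0.16   -0.03    0.89   -0.18]
  [ -0.14   -0.06   -0.14    0.80]
Leontief inverse L = M⁻¹:
  [  1.3926    0.2265    0.2854    0.3941]
  [  0.2855    1.2054    0.2759    0.3036]
  [  0.3251    0.1116    1.2425    0.3654]
  [  0.3220    0.1496    0.2881    1.4057]
Total output x = L · d:
  x_0 = 1.3926·51 + 0.2265·6 + 0.2854·81 + 0.3941·69 = 122.6939
  x_1 = 0.2855·51 + 1.2054·6 + 0.2759·81 + 0.3036·69 = 65.0850
  x_2 = 0.3251·51 + 0.1116·6 + 1.2425·81 + 0.3654·69 = 143.1008
  x_3 = 0.3220·51 + 0.1496·6 + 0.2881·81 + 1.4057·69 = 137.6455
Δx_0 = L[0,3] · Δd_3 = 0.3941 · 17 = 6.7001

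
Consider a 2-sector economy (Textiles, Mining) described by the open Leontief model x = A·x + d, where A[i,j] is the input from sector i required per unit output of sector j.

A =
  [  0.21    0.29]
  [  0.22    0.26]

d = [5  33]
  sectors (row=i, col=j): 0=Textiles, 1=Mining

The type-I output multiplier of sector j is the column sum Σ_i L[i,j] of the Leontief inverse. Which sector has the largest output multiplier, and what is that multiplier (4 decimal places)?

Mining (2.0737)

Form M = I − A:
  [  0.79   -0.29]
  [ -0.22    0.74]
Leontief inverse L = M⁻¹:
  [  1.4209    0.5568]
  [  0.4224    1.5169]
Total output x = L · d:
  x_0 = 1.4209·5 + 0.5568·33 = 25.4800
  x_1 = 0.4224·5 + 1.5169·33 = 52.1697
Output multipliers (column sums of L):
  Textiles: 1.8433
  Mining: 2.0737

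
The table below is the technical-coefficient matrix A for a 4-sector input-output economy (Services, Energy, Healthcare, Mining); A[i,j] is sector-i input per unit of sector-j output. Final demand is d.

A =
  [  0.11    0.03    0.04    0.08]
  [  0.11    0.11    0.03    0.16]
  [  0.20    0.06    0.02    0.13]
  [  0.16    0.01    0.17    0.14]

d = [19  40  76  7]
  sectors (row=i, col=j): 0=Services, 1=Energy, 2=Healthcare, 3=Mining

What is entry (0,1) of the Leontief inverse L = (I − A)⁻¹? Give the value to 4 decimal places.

Form M = I − A:
  [  0.89   -0.03   -0.04   -0.08]
  [ -0.11    0.89   -0.03   -0.16]
  [ -0.20   -0.06    0.98   -0.13]
  [ -0.16   -0.01   -0.17    0.86]
Leontief inverse L = M⁻¹:
  [  1.1683    0.0456    0.0713    0.1279]
  [  0.2038    1.1390    0.0855    0.2438]
  [  0.2876    0.0841    1.0701    0.2042]
  [  0.2766    0.0384    0.2258    1.2298]
Total output x = L · d:
  x_0 = 1.1683·19 + 0.0456·40 + 0.0713·76 + 0.1279·7 = 30.3339
  x_1 = 0.2038·19 + 1.1390·40 + 0.0855·76 + 0.2438·7 = 57.6334
  x_2 = 0.2876·19 + 0.0841·40 + 1.0701·76 + 0.2042·7 = 91.5891
  x_3 = 0.2766·19 + 0.0384·40 + 0.2258·76 + 1.2298·7 = 32.5580

L[0,1] = 0.0456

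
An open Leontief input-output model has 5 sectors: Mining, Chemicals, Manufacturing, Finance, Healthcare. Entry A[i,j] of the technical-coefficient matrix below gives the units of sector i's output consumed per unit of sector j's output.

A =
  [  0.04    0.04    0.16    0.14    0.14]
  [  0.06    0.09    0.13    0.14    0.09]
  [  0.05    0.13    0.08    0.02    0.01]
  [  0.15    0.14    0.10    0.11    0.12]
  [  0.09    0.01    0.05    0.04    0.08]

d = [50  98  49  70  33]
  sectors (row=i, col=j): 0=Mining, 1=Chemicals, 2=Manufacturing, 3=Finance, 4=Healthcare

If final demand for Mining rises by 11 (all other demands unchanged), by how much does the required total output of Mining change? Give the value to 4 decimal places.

Form M = I − A:
  [  0.96   -0.04   -0.16   -0.14   -0.14]
  [ -0.06    0.91   -0.13   -0.14   -0.09]
  [ -0.05   -0.13    0.92   -0.02   -0.01]
  [ -0.15   -0.14   -0.10    0.89   -0.12]
  [ -0.09   -0.01   -0.05   -0.04    0.92]
Leontief inverse L = M⁻¹:
  [  1.1142    0.1184    0.2447    0.2089    0.2110]
  [  0.1344    1.1718    0.2217    0.2179    0.1659]
  [  0.0860    0.1775    1.1374    0.0693    0.0519]
  [  0.2355    0.2302    0.2171    1.2116    0.2187]
  [  0.1254    0.0440    0.0976    0.0792    1.1217]
Total output x = L · d:
  x_0 = 1.1142·50 + 0.1184·98 + 0.2447·49 + 0.2089·70 + 0.2110·33 = 100.8888
  x_1 = 0.1344·50 + 1.1718·98 + 0.2217·49 + 0.2179·70 + 0.1659·33 = 153.1479
  x_2 = 0.0860·50 + 0.1775·98 + 1.1374·49 + 0.0693·70 + 0.0519·33 = 83.9922
  x_3 = 0.2355·50 + 0.2302·98 + 0.2171·49 + 1.2116·70 + 0.2187·33 = 136.9935
  x_4 = 0.1254·50 + 0.0440·98 + 0.0976·49 + 0.0792·70 + 1.1217·33 = 57.9248
Δx_0 = L[0,0] · Δd_0 = 1.1142 · 11 = 12.2566

12.2566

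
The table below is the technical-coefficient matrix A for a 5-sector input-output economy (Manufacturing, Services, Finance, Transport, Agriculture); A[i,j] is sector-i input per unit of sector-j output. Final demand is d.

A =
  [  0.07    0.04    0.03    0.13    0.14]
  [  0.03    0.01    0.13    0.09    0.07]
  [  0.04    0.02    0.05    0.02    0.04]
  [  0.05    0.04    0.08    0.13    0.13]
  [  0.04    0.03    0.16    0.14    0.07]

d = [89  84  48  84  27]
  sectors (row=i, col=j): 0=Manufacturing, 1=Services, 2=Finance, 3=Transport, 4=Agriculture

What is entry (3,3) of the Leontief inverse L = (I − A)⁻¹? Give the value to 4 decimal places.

L[3,3] = 1.2018

Form M = I − A:
  [  0.93   -0.04   -0.03   -0.13   -0.14]
  [ -0.03    0.99   -0.13   -0.09   -0.07]
  [ -0.04   -0.02    0.95   -0.02   -0.04]
  [ -0.05   -0.04   -0.08    0.87   -0.13]
  [ -0.04   -0.03   -0.16   -0.14    0.93]
Leontief inverse L = M⁻¹:
  [  1.1011    0.0609    0.0946    0.2057    0.2032]
  [  0.0525    1.0246    0.1721    0.1357    0.1114]
  [  0.0521    0.0275    1.0724    0.0453    0.0624]
  [  0.0810    0.0605    0.1442    1.2018    0.1909]
  [  0.0702    0.0495    0.2158    0.2019    1.1271]
Total output x = L · d:
  x_0 = 1.1011·89 + 0.0609·84 + 0.0946·48 + 0.2057·84 + 0.2032·27 = 130.4175
  x_1 = 0.0525·89 + 1.0246·84 + 0.1721·48 + 0.1357·84 + 0.1114·27 = 113.4057
  x_2 = 0.0521·89 + 0.0275·84 + 1.0724·48 + 0.0453·84 + 0.0624·27 = 63.9134
  x_3 = 0.0810·89 + 0.0605·84 + 0.1442·48 + 1.2018·84 + 0.1909·27 = 125.3232
  x_4 = 0.0702·89 + 0.0495·84 + 0.2158·48 + 0.2019·84 + 1.1271·27 = 68.1616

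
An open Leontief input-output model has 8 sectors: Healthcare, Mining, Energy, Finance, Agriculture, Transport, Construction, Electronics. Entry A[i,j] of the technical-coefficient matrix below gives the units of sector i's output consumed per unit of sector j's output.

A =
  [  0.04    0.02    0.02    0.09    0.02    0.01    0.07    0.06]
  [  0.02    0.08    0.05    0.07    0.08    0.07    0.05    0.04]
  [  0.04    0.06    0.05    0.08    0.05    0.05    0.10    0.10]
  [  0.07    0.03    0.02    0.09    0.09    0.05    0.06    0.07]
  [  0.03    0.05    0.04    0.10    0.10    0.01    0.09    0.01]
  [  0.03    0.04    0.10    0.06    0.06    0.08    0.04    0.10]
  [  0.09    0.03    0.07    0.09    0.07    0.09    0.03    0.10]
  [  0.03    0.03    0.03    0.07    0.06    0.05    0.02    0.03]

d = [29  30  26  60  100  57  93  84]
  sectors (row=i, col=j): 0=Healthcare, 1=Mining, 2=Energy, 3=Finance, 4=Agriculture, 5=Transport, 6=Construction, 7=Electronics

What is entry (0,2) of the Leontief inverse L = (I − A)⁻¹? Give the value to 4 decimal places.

Form M = I − A:
  [  0.96   -0.02   -0.02   -0.09   -0.02   -0.01   -0.07   -0.06]
  [ -0.02    0.92   -0.05   -0.07   -0.08   -0.07   -0.05   -0.04]
  [ -0.04   -0.06    0.95   -0.08   -0.05   -0.05   -0.10   -0.10]
  [ -0.07   -0.03   -0.02    0.91   -0.09   -0.05   -0.06   -0.07]
  [ -0.03   -0.05   -0.04   -0.10    0.90   -0.01   -0.09   -0.01]
  [ -0.03   -0.04   -0.10   -0.06   -0.06    0.92   -0.04   -0.10]
  [ -0.09   -0.03   -0.07   -0.09   -0.07   -0.09    0.97   -0.10]
  [ -0.03   -0.03   -0.03   -0.07   -0.06   -0.05   -0.02    0.97]
Leontief inverse L = M⁻¹:
  [  1.0705    0.0424    0.0452    0.1402    0.0613    0.0409    0.1022    0.0981]
  [  0.0575    1.1176    0.0912    0.1397    0.1412    0.1145    0.0995    0.0927]
  [  0.0855    0.0995    1.0950    0.1594    0.1169    0.1016    0.1524    0.1612]
  [  0.1101    0.0637    0.0580    1.1625    0.1503    0.0913    0.1093    0.1215]
  [  0.0698    0.0836    0.0755    0.1689    1.1592    0.0497    0.1384    0.0591]
  [  0.0704    0.0794    0.1444    0.1352    0.1233    1.1281    0.0937    0.1595]
  [  0.1349    0.0706    0.1161    0.1736    0.1380    0.1395    1.0889    0.1638]
  [  0.0562    0.0543    0.0568    0.1185    0.1016    0.0786    0.0547    1.0658]
Total output x = L · d:
  x_0 = 1.0705·29 + 0.0424·30 + 0.0452·26 + 0.1402·60 + 0.0613·100 + 0.0409·57 + 0.1022·93 + 0.0981·84 = 68.1171
  x_1 = 0.0575·29 + 1.1176·30 + 0.0912·26 + 0.1397·60 + 0.1412·100 + 0.1145·57 + 0.0995·93 + 0.0927·84 = 83.6421
  x_2 = 0.0855·29 + 0.0995·30 + 1.0950·26 + 0.1594·60 + 0.1169·100 + 0.1016·57 + 0.1524·93 + 0.1612·84 = 88.6830
  x_3 = 0.1101·29 + 0.0637·30 + 0.0580·26 + 1.1625·60 + 0.1503·100 + 0.0913·57 + 0.1093·93 + 0.1215·84 = 116.9719
  x_4 = 0.0698·29 + 0.0836·30 + 0.0755·26 + 0.1689·60 + 1.1592·100 + 0.0497·57 + 0.1384·93 + 0.0591·84 = 153.2156
  x_5 = 0.0704·29 + 0.0794·30 + 0.1444·26 + 0.1352·60 + 0.1233·100 + 1.1281·57 + 0.0937·93 + 0.1595·84 = 115.0317
  x_6 = 0.1349·29 + 0.0706·30 + 0.1161·26 + 0.1736·60 + 0.1380·100 + 0.1395·57 + 1.0889·93 + 0.1638·84 = 156.2510
  x_7 = 0.0562·29 + 0.0543·30 + 0.0568·26 + 0.1185·60 + 0.1016·100 + 0.0786·57 + 0.0547·93 + 1.0658·84 = 121.1040

L[0,2] = 0.0452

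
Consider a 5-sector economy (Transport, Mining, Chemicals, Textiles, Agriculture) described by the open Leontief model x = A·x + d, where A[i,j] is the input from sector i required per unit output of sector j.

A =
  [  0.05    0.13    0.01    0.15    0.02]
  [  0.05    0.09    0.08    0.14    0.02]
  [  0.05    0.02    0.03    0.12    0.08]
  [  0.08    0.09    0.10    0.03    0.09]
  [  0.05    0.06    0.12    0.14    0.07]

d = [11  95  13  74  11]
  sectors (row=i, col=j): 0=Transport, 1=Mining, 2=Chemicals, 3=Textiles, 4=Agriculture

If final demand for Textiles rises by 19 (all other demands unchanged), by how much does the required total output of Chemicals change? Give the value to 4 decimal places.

Form M = I − A:
  [  0.95   -0.13   -0.01   -0.15   -0.02]
  [ -0.05    0.91   -0.08   -0.14   -0.02]
  [ -0.05   -0.02    0.97   -0.12   -0.08]
  [ -0.08   -0.09   -0.10    0.97   -0.09]
  [ -0.05   -0.06   -0.12   -0.14    0.93]
Leontief inverse L = M⁻¹:
  [  1.0852    0.1802    0.0539    0.2080    0.0520]
  [  0.0862    1.1375    0.1224    0.2008    0.0563]
  [  0.0794    0.0588    1.0678    0.1689    0.1112]
  [  0.1142    0.1368    0.1416    1.1038    0.1244]
  [  0.0913    0.1113    0.1699    0.2121    1.1148]
Total output x = L · d:
  x_0 = 1.0852·11 + 0.1802·95 + 0.0539·13 + 0.2080·74 + 0.0520·11 = 45.7223
  x_1 = 0.0862·11 + 1.1375·95 + 0.1224·13 + 0.2008·74 + 0.0563·11 = 126.0725
  x_2 = 0.0794·11 + 0.0588·95 + 1.0678·13 + 0.1689·74 + 0.1112·11 = 34.0657
  x_3 = 0.1142·11 + 0.1368·95 + 0.1416·13 + 1.1038·74 + 0.1244·11 = 99.1417
  x_4 = 0.0913·11 + 0.1113·95 + 0.1699·13 + 0.2121·74 + 1.1148·11 = 41.7400
Δx_2 = L[2,3] · Δd_3 = 0.1689 · 19 = 3.2092

3.2092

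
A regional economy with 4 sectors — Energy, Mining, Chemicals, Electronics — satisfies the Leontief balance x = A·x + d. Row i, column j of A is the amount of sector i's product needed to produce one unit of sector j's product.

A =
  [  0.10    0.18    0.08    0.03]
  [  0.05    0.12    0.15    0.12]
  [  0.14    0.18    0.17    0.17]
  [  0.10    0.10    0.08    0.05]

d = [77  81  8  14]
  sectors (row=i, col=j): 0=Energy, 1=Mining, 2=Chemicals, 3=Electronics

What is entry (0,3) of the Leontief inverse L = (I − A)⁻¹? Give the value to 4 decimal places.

Form M = I − A:
  [  0.90   -0.18   -0.08   -0.03]
  [ -0.05    0.88   -0.15   -0.12]
  [ -0.14   -0.18    0.83   -0.17]
  [ -0.10   -0.10   -0.08    0.95]
Leontief inverse L = M⁻¹:
  [  1.1656    0.2858    0.1740    0.1041]
  [  0.1317    1.2393    0.2566    0.2066]
  [  0.2576    0.3560    1.3219    0.2897]
  [  0.1583    0.1905    0.1566    1.1097]
Total output x = L · d:
  x_0 = 1.1656·77 + 0.2858·81 + 0.1740·8 + 0.1041·14 = 115.7560
  x_1 = 0.1317·77 + 1.2393·81 + 0.2566·8 + 0.2066·14 = 115.4678
  x_2 = 0.2576·77 + 0.3560·81 + 1.3219·8 + 0.2897·14 = 63.3002
  x_3 = 0.1583·77 + 0.1905·81 + 0.1566·8 + 1.1097·14 = 44.4067

L[0,3] = 0.1041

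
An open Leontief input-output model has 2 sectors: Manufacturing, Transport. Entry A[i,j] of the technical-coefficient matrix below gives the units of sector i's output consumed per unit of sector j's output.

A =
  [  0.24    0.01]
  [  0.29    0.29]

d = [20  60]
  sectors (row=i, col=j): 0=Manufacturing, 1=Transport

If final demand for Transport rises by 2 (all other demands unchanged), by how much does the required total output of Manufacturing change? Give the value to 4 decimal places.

Form M = I − A:
  [  0.76   -0.01]
  [ -0.29    0.71]
Leontief inverse L = M⁻¹:
  [  1.3229    0.0186]
  [  0.5403    1.4161]
Total output x = L · d:
  x_0 = 1.3229·20 + 0.0186·60 = 27.5759
  x_1 = 0.5403·20 + 1.4161·60 = 95.7704
Δx_0 = L[0,1] · Δd_1 = 0.0186 · 2 = 0.0373

0.0373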